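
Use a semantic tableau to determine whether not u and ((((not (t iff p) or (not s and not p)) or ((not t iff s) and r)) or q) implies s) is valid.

Assume the negation and expand:
Initial set: {not (not u and ((((not (t iff p) or (not s and not p)) or ((not t iff s) and r)) or q) implies s))}.
not (not u and ((((not (t iff p) or (not s and not p)) or ((not t iff s) and r)) or q) implies s)): β-rule — branch into not not u  //  not ((((not (t iff p) or (not s and not p)) or ((not t iff s) and r)) or q) implies s).
  branch 1 (add not not u):
    ○ open, literals {u=1}.
  branch 2 (add not ((((not (t iff p) or (not s and not p)) or ((not t iff s) and r)) or q) implies s)):
    not ((((not (t iff p) or (not s and not p)) or ((not t iff s) and r)) or q) implies s): α-rule — add (((not (t iff p) or (not s and not p)) or ((not t iff s) and r)) or q), not s.
    (((not (t iff p) or (not s and not p)) or ((not t iff s) and r)) or q): β-rule — branch into ((not (t iff p) or (not s and not p)) or ((not t iff s) and r))  //  q.
      branch 2.1 (add ((not (t iff p) or (not s and not p)) or ((not t iff s) and r))):
        ((not (t iff p) or (not s and not p)) or ((not t iff s) and r)): β-rule — branch into (not (t iff p) or (not s and not p))  //  ((not t iff s) and r).
          branch 2.1.1 (add (not (t iff p) or (not s and not p))):
            (not (t iff p) or (not s and not p)): β-rule — branch into not (t iff p)  //  (not s and not p).
              branch 2.1.1.1 (add not (t iff p)):
                not (t iff p): β-rule — branch into t, not p  //  not t, p.
                  branch 2.1.1.1.1 (add t, not p):
                    ○ open, literals {p=0, s=0, t=1}.
                  branch 2.1.1.1.2 (add not t, p):
                    ○ open, literals {p=1, s=0, t=0}.
              branch 2.1.1.2 (add (not s and not p)):
                (not s and not p): α-rule — add not s, not p.
                ○ open, literals {p=0, s=0}.
          branch 2.1.2 (add ((not t iff s) and r)):
            ((not t iff s) and r): α-rule — add (not t iff s), r.
            (not t iff s): β-rule — branch into not t, s  //  not not t, not s.
              branch 2.1.2.1 (add not t, s):
                × closes — contains both s and not s.
              branch 2.1.2.2 (add not not t, not s):
                ○ open, literals {r=1, s=0, t=1}.
      branch 2.2 (add q):
        ○ open, literals {q=1, s=0}.
1 branch closed, 6 open.
An open branch gives a countermodel: u=1 (unmentioned atoms arbitrary); under it the original formula is false.

Not valid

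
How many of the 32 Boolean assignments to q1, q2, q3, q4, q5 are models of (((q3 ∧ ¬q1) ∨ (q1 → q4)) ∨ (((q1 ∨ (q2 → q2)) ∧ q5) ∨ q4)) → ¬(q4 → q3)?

12

Initial set: {T ((((q3 ∧ ¬q1) ∨ (q1 → q4)) ∨ (((q1 ∨ (q2 → q2)) ∧ q5) ∨ q4)) → ¬(q4 → q3))}.
T ((((q3 ∧ ¬q1) ∨ (q1 → q4)) ∨ (((q1 ∨ (q2 → q2)) ∧ q5) ∨ q4)) → ¬(q4 → q3)): β-rule — branch into F (((q3 ∧ ¬q1) ∨ (q1 → q4)) ∨ (((q1 ∨ (q2 → q2)) ∧ q5) ∨ q4))  //  T ¬(q4 → q3).
  branch 1 (add F (((q3 ∧ ¬q1) ∨ (q1 → q4)) ∨ (((q1 ∨ (q2 → q2)) ∧ q5) ∨ q4))):
    F (((q3 ∧ ¬q1) ∨ (q1 → q4)) ∨ (((q1 ∨ (q2 → q2)) ∧ q5) ∨ q4)): α-rule — add F ((q3 ∧ ¬q1) ∨ (q1 → q4)), F (((q1 ∨ (q2 → q2)) ∧ q5) ∨ q4).
    F ((q3 ∧ ¬q1) ∨ (q1 → q4)): α-rule — add F (q3 ∧ ¬q1), F (q1 → q4).
    F (((q1 ∨ (q2 → q2)) ∧ q5) ∨ q4): α-rule — add F ((q1 ∨ (q2 → q2)) ∧ q5), F q4.
    F (q1 → q4): α-rule — add T q1, F q4.
    F (q3 ∧ ¬q1): β-rule — branch into F q3  //  F ¬q1.
      branch 1.1 (add F q3):
        F ((q1 ∨ (q2 → q2)) ∧ q5): β-rule — branch into F (q1 ∨ (q2 → q2))  //  F q5.
          branch 1.1.1 (add F (q1 ∨ (q2 → q2))):
            F (q1 ∨ (q2 → q2)): α-rule — add F q1, F (q2 → q2).
            × closes — contains both q1 and ¬q1.
          branch 1.1.2 (add F q5):
            ○ open, literals {q1=true, q3=false, q4=false, q5=false}.
      branch 1.2 (add F ¬q1):
        F ((q1 ∨ (q2 → q2)) ∧ q5): β-rule — branch into F (q1 ∨ (q2 → q2))  //  F q5.
          branch 1.2.1 (add F (q1 ∨ (q2 → q2))):
            F (q1 ∨ (q2 → q2)): α-rule — add F q1, F (q2 → q2).
            × closes — contains both q1 and ¬q1.
          branch 1.2.2 (add F q5):
            ○ open, literals {q1=true, q4=false, q5=false}.
  branch 2 (add T ¬(q4 → q3)):
    T ¬(q4 → q3): α-rule — add T q4, F q3.
    ○ open, literals {q3=false, q4=true}.
2 branches closed, 3 open.
Each open branch fixes some atoms; the unmentioned ones are free. Counting distinct full assignments: branch {q1=true, q3=false, q4=false, q5=false} (q2) contributes 2 new; branch {q1=true, q4=false, q5=false} (q2, q3) contributes 2 new; branch {q3=false, q4=true} (q1, q2, q5) contributes 8 new. Total: 12.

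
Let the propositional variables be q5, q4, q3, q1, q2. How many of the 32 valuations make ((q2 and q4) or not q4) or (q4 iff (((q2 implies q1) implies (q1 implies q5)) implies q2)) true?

26

Initial set: {(((q2 and q4) or not q4) or (q4 iff (((q2 implies q1) implies (q1 implies q5)) implies q2)))}.
(((q2 and q4) or not q4) or (q4 iff (((q2 implies q1) implies (q1 implies q5)) implies q2))): β-rule — branch into ((q2 and q4) or not q4)  //  (q4 iff (((q2 implies q1) implies (q1 implies q5)) implies q2)).
  branch 1 (add ((q2 and q4) or not q4)):
    ((q2 and q4) or not q4): β-rule — branch into (q2 and q4)  //  not q4.
      branch 1.1 (add (q2 and q4)):
        (q2 and q4): α-rule — add q2, q4.
        ○ open, literals {q2=T, q4=T}.
      branch 1.2 (add not q4):
        ○ open, literals {q4=F}.
  branch 2 (add (q4 iff (((q2 implies q1) implies (q1 implies q5)) implies q2))):
    (q4 iff (((q2 implies q1) implies (q1 implies q5)) implies q2)): β-rule — branch into q4, (((q2 implies q1) implies (q1 implies q5)) implies q2)  //  not q4, not (((q2 implies q1) implies (q1 implies q5)) implies q2).
      branch 2.1 (add q4, (((q2 implies q1) implies (q1 implies q5)) implies q2)):
        (((q2 implies q1) implies (q1 implies q5)) implies q2): β-rule — branch into not ((q2 implies q1) implies (q1 implies q5))  //  q2.
          branch 2.1.1 (add not ((q2 implies q1) implies (q1 implies q5))):
            not ((q2 implies q1) implies (q1 implies q5)): α-rule — add (q2 implies q1), not (q1 implies q5).
            not (q1 implies q5): α-rule — add q1, not q5.
            (q2 implies q1): β-rule — branch into not q2  //  q1.
              branch 2.1.1.1 (add not q2):
                ○ open, literals {q1=T, q2=F, q4=T, q5=F}.
              branch 2.1.1.2 (add q1):
                ○ open, literals {q1=T, q4=T, q5=F}.
          branch 2.1.2 (add q2):
            ○ open, literals {q2=T, q4=T}.
      branch 2.2 (add not q4, not (((q2 implies q1) implies (q1 implies q5)) implies q2)):
        not (((q2 implies q1) implies (q1 implies q5)) implies q2): α-rule — add ((q2 implies q1) implies (q1 implies q5)), not q2.
        ((q2 implies q1) implies (q1 implies q5)): β-rule — branch into not (q2 implies q1)  //  (q1 implies q5).
          branch 2.2.1 (add not (q2 implies q1)):
            not (q2 implies q1): α-rule — add q2, not q1.
            × closes — contains both q2 and not q2.
          branch 2.2.2 (add (q1 implies q5)):
            (q1 implies q5): β-rule — branch into not q1  //  q5.
              branch 2.2.2.1 (add not q1):
                ○ open, literals {q1=F, q2=F, q4=F}.
              branch 2.2.2.2 (add q5):
                ○ open, literals {q2=F, q4=F, q5=T}.
1 branch closed, 7 open.
Each open branch fixes some atoms; the unmentioned ones are free. Counting distinct full assignments: branch {q2=T, q4=T} (q5, q3, q1) contributes 8 new; branch {q4=F} (q5, q3, q1, q2) contributes 16 new; branch {q1=T, q2=F, q4=T, q5=F} (q3) contributes 2 new; branch {q1=T, q4=T, q5=F} (q3, q2) contributes 0 new; branch {q2=T, q4=T} (q5, q3, q1) contributes 0 new; branch {q1=F, q2=F, q4=F} (q5, q3) contributes 0 new; branch {q2=F, q4=F, q5=T} (q3, q1) contributes 0 new. Total: 26.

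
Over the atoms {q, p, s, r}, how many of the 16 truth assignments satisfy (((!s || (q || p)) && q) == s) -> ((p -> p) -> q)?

Initial set: {((((!s || (q || p)) && q) == s) -> ((p -> p) -> q))}.
((((!s || (q || p)) && q) == s) -> ((p -> p) -> q)): β-rule — branch into !(((!s || (q || p)) && q) == s)  //  ((p -> p) -> q).
  branch 1 (add !(((!s || (q || p)) && q) == s)):
    !(((!s || (q || p)) && q) == s): β-rule — branch into ((!s || (q || p)) && q), !s  //  !((!s || (q || p)) && q), s.
      branch 1.1 (add ((!s || (q || p)) && q), !s):
        ((!s || (q || p)) && q): α-rule — add (!s || (q || p)), q.
        (!s || (q || p)): β-rule — branch into !s  //  (q || p).
          branch 1.1.1 (add !s):
            ○ open, literals {q=true, s=false}.
          branch 1.1.2 (add (q || p)):
            (q || p): β-rule — branch into q  //  p.
              branch 1.1.2.1 (add q):
                ○ open, literals {q=true, s=false}.
              branch 1.1.2.2 (add p):
                ○ open, literals {p=true, q=true, s=false}.
      branch 1.2 (add !((!s || (q || p)) && q), s):
        !((!s || (q || p)) && q): β-rule — branch into !(!s || (q || p))  //  !q.
          branch 1.2.1 (add !(!s || (q || p))):
            !(!s || (q || p)): α-rule — add !!s, !(q || p).
            !(q || p): α-rule — add !q, !p.
            ○ open, literals {p=false, q=false, s=true}.
          branch 1.2.2 (add !q):
            ○ open, literals {q=false, s=true}.
  branch 2 (add ((p -> p) -> q)):
    ((p -> p) -> q): β-rule — branch into !(p -> p)  //  q.
      branch 2.1 (add !(p -> p)):
        !(p -> p): α-rule — add p, !p.
        × closes — contains both p and !p.
      branch 2.2 (add q):
        ○ open, literals {q=true}.
1 branch closed, 6 open.
Each open branch fixes some atoms; the unmentioned ones are free. Counting distinct full assignments: branch {q=true, s=false} (p, r) contributes 4 new; branch {q=true, s=false} (p, r) contributes 0 new; branch {p=true, q=true, s=false} (r) contributes 0 new; branch {p=false, q=false, s=true} (r) contributes 2 new; branch {q=false, s=true} (p, r) contributes 2 new; branch {q=true} (p, s, r) contributes 4 new. Total: 12.

12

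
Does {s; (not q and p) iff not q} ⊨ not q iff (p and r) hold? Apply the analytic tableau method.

No

Initial set: {s; ((not q and p) iff not q); not (not q iff (p and r))}.
((not q and p) iff not q): β-rule — branch into (not q and p), not q  //  not (not q and p), not not q.
  branch 1 (add (not q and p), not q):
    (not q and p): α-rule — add not q, p.
    not (not q iff (p and r)): β-rule — branch into not q, not (p and r)  //  not not q, (p and r).
      branch 1.1 (add not q, not (p and r)):
        not (p and r): β-rule — branch into not p  //  not r.
          branch 1.1.1 (add not p):
            × closes — contains both p and not p.
          branch 1.1.2 (add not r):
            ○ open, literals {p=true, q=false, r=false, s=true}.
      branch 1.2 (add not not q, (p and r)):
        × closes — contains both q and not q.
  branch 2 (add not (not q and p), not not q):
    not (not q iff (p and r)): β-rule — branch into not q, not (p and r)  //  not not q, (p and r).
      branch 2.1 (add not q, not (p and r)):
        × closes — contains both q and not q.
      branch 2.2 (add not not q, (p and r)):
        (p and r): α-rule — add p, r.
        not (not q and p): β-rule — branch into not not q  //  not p.
          branch 2.2.1 (add not not q):
            ○ open, literals {p=true, q=true, r=true, s=true}.
          branch 2.2.2 (add not p):
            × closes — contains both p and not p.
4 branches closed, 2 open.
An open branch gives a countermodel: p=true, q=false, r=false, s=true (unmentioned atoms arbitrary); the premises hold there but the conclusion fails.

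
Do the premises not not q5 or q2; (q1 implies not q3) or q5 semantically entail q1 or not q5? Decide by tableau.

Initial set: {T (not not q5 or q2); T ((q1 implies not q3) or q5); F (q1 or not q5)}.
F (q1 or not q5): α-rule — add F q1, F not q5.
T (not not q5 or q2): β-rule — branch into T not not q5  //  T q2.
  branch 1 (add T not not q5):
    T not not q5: drop double negation, giving T q5.
    T ((q1 implies not q3) or q5): β-rule — branch into T (q1 implies not q3)  //  T q5.
      branch 1.1 (add T (q1 implies not q3)):
        T (q1 implies not q3): β-rule — branch into F q1  //  T not q3.
          branch 1.1.1 (add F q1):
            ○ open, literals {q1=false, q5=true}.
          branch 1.1.2 (add T not q3):
            ○ open, literals {q1=false, q3=false, q5=true}.
      branch 1.2 (add T q5):
        ○ open, literals {q1=false, q5=true}.
  branch 2 (add T q2):
    T ((q1 implies not q3) or q5): β-rule — branch into T (q1 implies not q3)  //  T q5.
      branch 2.1 (add T (q1 implies not q3)):
        T (q1 implies not q3): β-rule — branch into F q1  //  T not q3.
          branch 2.1.1 (add F q1):
            ○ open, literals {q1=false, q2=true, q5=true}.
          branch 2.1.2 (add T not q3):
            ○ open, literals {q1=false, q2=true, q3=false, q5=true}.
      branch 2.2 (add T q5):
        ○ open, literals {q1=false, q2=true, q5=true}.
0 branches closed, 6 open.
An open branch gives a countermodel: q1=false, q5=true (unmentioned atoms arbitrary); the premises hold there but the conclusion fails.

No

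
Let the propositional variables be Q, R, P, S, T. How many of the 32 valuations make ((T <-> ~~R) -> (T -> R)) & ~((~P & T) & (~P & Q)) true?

Initial set: {(((T <-> ~~R) -> (T -> R)) & ~((~P & T) & (~P & Q)))}.
(((T <-> ~~R) -> (T -> R)) & ~((~P & T) & (~P & Q))): α-rule — add ((T <-> ~~R) -> (T -> R)), ~((~P & T) & (~P & Q)).
((T <-> ~~R) -> (T -> R)): β-rule — branch into ~(T <-> ~~R)  //  (T -> R).
  branch 1 (add ~(T <-> ~~R)):
    ~((~P & T) & (~P & Q)): β-rule — branch into ~(~P & T)  //  ~(~P & Q).
      branch 1.1 (add ~(~P & T)):
        ~(T <-> ~~R): β-rule — branch into T, ~~~R  //  ~T, ~~R.
          branch 1.1.1 (add T, ~~~R):
            ~~~R: drop double negation, giving ~R.
            ~(~P & T): β-rule — branch into ~~P  //  ~T.
              branch 1.1.1.1 (add ~~P):
                ○ open, literals {P=1, R=0, T=1}.
              branch 1.1.1.2 (add ~T):
                × closes — contains both T and ~T.
          branch 1.1.2 (add ~T, ~~R):
            ~~R: drop double negation, giving R.
            ~(~P & T): β-rule — branch into ~~P  //  ~T.
              branch 1.1.2.1 (add ~~P):
                ○ open, literals {P=1, R=1, T=0}.
              branch 1.1.2.2 (add ~T):
                ○ open, literals {R=1, T=0}.
      branch 1.2 (add ~(~P & Q)):
        ~(T <-> ~~R): β-rule — branch into T, ~~~R  //  ~T, ~~R.
          branch 1.2.1 (add T, ~~~R):
            ~~~R: drop double negation, giving ~R.
            ~(~P & Q): β-rule — branch into ~~P  //  ~Q.
              branch 1.2.1.1 (add ~~P):
                ○ open, literals {P=1, R=0, T=1}.
              branch 1.2.1.2 (add ~Q):
                ○ open, literals {Q=0, R=0, T=1}.
          branch 1.2.2 (add ~T, ~~R):
            ~~R: drop double negation, giving R.
            ~(~P & Q): β-rule — branch into ~~P  //  ~Q.
              branch 1.2.2.1 (add ~~P):
                ○ open, literals {P=1, R=1, T=0}.
              branch 1.2.2.2 (add ~Q):
                ○ open, literals {Q=0, R=1, T=0}.
  branch 2 (add (T -> R)):
    ~((~P & T) & (~P & Q)): β-rule — branch into ~(~P & T)  //  ~(~P & Q).
      branch 2.1 (add ~(~P & T)):
        (T -> R): β-rule — branch into ~T  //  R.
          branch 2.1.1 (add ~T):
            ~(~P & T): β-rule — branch into ~~P  //  ~T.
              branch 2.1.1.1 (add ~~P):
                ○ open, literals {P=1, T=0}.
              branch 2.1.1.2 (add ~T):
                ○ open, literals {T=0}.
          branch 2.1.2 (add R):
            ~(~P & T): β-rule — branch into ~~P  //  ~T.
              branch 2.1.2.1 (add ~~P):
                ○ open, literals {P=1, R=1}.
              branch 2.1.2.2 (add ~T):
                ○ open, literals {R=1, T=0}.
      branch 2.2 (add ~(~P & Q)):
        (T -> R): β-rule — branch into ~T  //  R.
          branch 2.2.1 (add ~T):
            ~(~P & Q): β-rule — branch into ~~P  //  ~Q.
              branch 2.2.1.1 (add ~~P):
                ○ open, literals {P=1, T=0}.
              branch 2.2.1.2 (add ~Q):
                ○ open, literals {Q=0, T=0}.
          branch 2.2.2 (add R):
            ~(~P & Q): β-rule — branch into ~~P  //  ~Q.
              branch 2.2.2.1 (add ~~P):
                ○ open, literals {P=1, R=1}.
              branch 2.2.2.2 (add ~Q):
                ○ open, literals {Q=0, R=1}.
1 branch closed, 15 open.
Each open branch fixes some atoms; the unmentioned ones are free. Counting distinct full assignments: branch {P=1, R=0, T=1} (Q, S) contributes 4 new; branch {P=1, R=1, T=0} (Q, S) contributes 4 new; branch {R=1, T=0} (Q, P, S) contributes 4 new; branch {P=1, R=0, T=1} (Q, S) contributes 0 new; branch {Q=0, R=0, T=1} (P, S) contributes 2 new; branch {P=1, R=1, T=0} (Q, S) contributes 0 new; branch {Q=0, R=1, T=0} (P, S) contributes 0 new; branch {P=1, T=0} (Q, R, S) contributes 4 new; branch {T=0} (Q, R, P, S) contributes 4 new; branch {P=1, R=1} (Q, S, T) contributes 4 new; branch {R=1, T=0} (Q, P, S) contributes 0 new; branch {P=1, T=0} (Q, R, S) contributes 0 new; branch {Q=0, T=0} (R, P, S) contributes 0 new; branch {P=1, R=1} (Q, S, T) contributes 0 new; branch {Q=0, R=1} (P, S, T) contributes 2 new. Total: 28.

28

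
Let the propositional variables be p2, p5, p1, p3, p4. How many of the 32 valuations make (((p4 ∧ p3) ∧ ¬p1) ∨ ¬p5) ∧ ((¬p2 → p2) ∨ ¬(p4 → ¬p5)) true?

10

Initial set: {T ((((p4 ∧ p3) ∧ ¬p1) ∨ ¬p5) ∧ ((¬p2 → p2) ∨ ¬(p4 → ¬p5)))}.
T ((((p4 ∧ p3) ∧ ¬p1) ∨ ¬p5) ∧ ((¬p2 → p2) ∨ ¬(p4 → ¬p5))): α-rule — add T (((p4 ∧ p3) ∧ ¬p1) ∨ ¬p5), T ((¬p2 → p2) ∨ ¬(p4 → ¬p5)).
T (((p4 ∧ p3) ∧ ¬p1) ∨ ¬p5): β-rule — branch into T ((p4 ∧ p3) ∧ ¬p1)  //  T ¬p5.
  branch 1 (add T ((p4 ∧ p3) ∧ ¬p1)):
    T ((p4 ∧ p3) ∧ ¬p1): α-rule — add T (p4 ∧ p3), T ¬p1.
    T (p4 ∧ p3): α-rule — add T p4, T p3.
    T ((¬p2 → p2) ∨ ¬(p4 → ¬p5)): β-rule — branch into T (¬p2 → p2)  //  T ¬(p4 → ¬p5).
      branch 1.1 (add T (¬p2 → p2)):
        T (¬p2 → p2): β-rule — branch into F ¬p2  //  T p2.
          branch 1.1.1 (add F ¬p2):
            ○ open, literals {p1=0, p2=1, p3=1, p4=1}.
          branch 1.1.2 (add T p2):
            ○ open, literals {p1=0, p2=1, p3=1, p4=1}.
      branch 1.2 (add T ¬(p4 → ¬p5)):
        T ¬(p4 → ¬p5): α-rule — add T p4, F ¬p5.
        ○ open, literals {p1=0, p3=1, p4=1, p5=1}.
  branch 2 (add T ¬p5):
    T ((¬p2 → p2) ∨ ¬(p4 → ¬p5)): β-rule — branch into T (¬p2 → p2)  //  T ¬(p4 → ¬p5).
      branch 2.1 (add T (¬p2 → p2)):
        T (¬p2 → p2): β-rule — branch into F ¬p2  //  T p2.
          branch 2.1.1 (add F ¬p2):
            ○ open, literals {p2=1, p5=0}.
          branch 2.1.2 (add T p2):
            ○ open, literals {p2=1, p5=0}.
      branch 2.2 (add T ¬(p4 → ¬p5)):
        T ¬(p4 → ¬p5): α-rule — add T p4, F ¬p5.
        × closes — contains both p5 and ¬p5.
1 branch closed, 5 open.
Each open branch fixes some atoms; the unmentioned ones are free. Counting distinct full assignments: branch {p1=0, p2=1, p3=1, p4=1} (p5) contributes 2 new; branch {p1=0, p2=1, p3=1, p4=1} (p5) contributes 0 new; branch {p1=0, p3=1, p4=1, p5=1} (p2) contributes 1 new; branch {p2=1, p5=0} (p1, p3, p4) contributes 7 new; branch {p2=1, p5=0} (p1, p3, p4) contributes 0 new. Total: 10.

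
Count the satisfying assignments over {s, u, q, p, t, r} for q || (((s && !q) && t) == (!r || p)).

44

Initial set: {T (q || (((s && !q) && t) == (!r || p)))}.
T (q || (((s && !q) && t) == (!r || p))): β-rule — branch into T q  //  T (((s && !q) && t) == (!r || p)).
  branch 1 (add T q):
    ○ open, literals {q=1}.
  branch 2 (add T (((s && !q) && t) == (!r || p))):
    T (((s && !q) && t) == (!r || p)): β-rule — branch into T ((s && !q) && t), T (!r || p)  //  F ((s && !q) && t), F (!r || p).
      branch 2.1 (add T ((s && !q) && t), T (!r || p)):
        T ((s && !q) && t): α-rule — add T (s && !q), T t.
        T (s && !q): α-rule — add T s, T !q.
        T (!r || p): β-rule — branch into T !r  //  T p.
          branch 2.1.1 (add T !r):
            ○ open, literals {q=0, r=0, s=1, t=1}.
          branch 2.1.2 (add T p):
            ○ open, literals {p=1, q=0, s=1, t=1}.
      branch 2.2 (add F ((s && !q) && t), F (!r || p)):
        F (!r || p): α-rule — add F !r, F p.
        F ((s && !q) && t): β-rule — branch into F (s && !q)  //  F t.
          branch 2.2.1 (add F (s && !q)):
            F (s && !q): β-rule — branch into F s  //  F !q.
              branch 2.2.1.1 (add F s):
                ○ open, literals {p=0, r=1, s=0}.
              branch 2.2.1.2 (add F !q):
                ○ open, literals {p=0, q=1, r=1}.
          branch 2.2.2 (add F t):
            ○ open, literals {p=0, r=1, t=0}.
0 branches closed, 6 open.
Each open branch fixes some atoms; the unmentioned ones are free. Counting distinct full assignments: branch {q=1} (s, u, p, t, r) contributes 32 new; branch {q=0, r=0, s=1, t=1} (u, p) contributes 4 new; branch {p=1, q=0, s=1, t=1} (u, r) contributes 2 new; branch {p=0, r=1, s=0} (u, q, t) contributes 4 new; branch {p=0, q=1, r=1} (s, u, t) contributes 0 new; branch {p=0, r=1, t=0} (s, u, q) contributes 2 new. Total: 44.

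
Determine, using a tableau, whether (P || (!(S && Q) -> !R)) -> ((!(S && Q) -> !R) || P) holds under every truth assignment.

Valid

Assume the negation and expand:
Initial set: {!((P || (!(S && Q) -> !R)) -> ((!(S && Q) -> !R) || P))}.
!((P || (!(S && Q) -> !R)) -> ((!(S && Q) -> !R) || P)): α-rule — add (P || (!(S && Q) -> !R)), !((!(S && Q) -> !R) || P).
!((!(S && Q) -> !R) || P): α-rule — add !(!(S && Q) -> !R), !P.
!(!(S && Q) -> !R): α-rule — add !(S && Q), !!R.
(P || (!(S && Q) -> !R)): β-rule — branch into P  //  (!(S && Q) -> !R).
  branch 1 (add P):
    × closes — contains both P and !P.
  branch 2 (add (!(S && Q) -> !R)):
    !(S && Q): β-rule — branch into !S  //  !Q.
      branch 2.1 (add !S):
        (!(S && Q) -> !R): β-rule — branch into !!(S && Q)  //  !R.
          branch 2.1.1 (add !!(S && Q)):
            !!(S && Q): α-rule — add S, Q.
            × closes — contains both S and !S.
          branch 2.1.2 (add !R):
            × closes — contains both R and !R.
      branch 2.2 (add !Q):
        (!(S && Q) -> !R): β-rule — branch into !!(S && Q)  //  !R.
          branch 2.2.1 (add !!(S && Q)):
            !!(S && Q): α-rule — add S, Q.
            × closes — contains both Q and !Q.
          branch 2.2.2 (add !R):
            × closes — contains both R and !R.
All 5 branches close.
Every branch closed, so the negation is unsatisfiable and the formula is valid.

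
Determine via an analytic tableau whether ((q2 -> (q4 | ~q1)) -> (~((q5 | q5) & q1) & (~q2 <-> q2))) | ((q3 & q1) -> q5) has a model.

Initial set: {T (((q2 -> (q4 | ~q1)) -> (~((q5 | q5) & q1) & (~q2 <-> q2))) | ((q3 & q1) -> q5))}.
T (((q2 -> (q4 | ~q1)) -> (~((q5 | q5) & q1) & (~q2 <-> q2))) | ((q3 & q1) -> q5)): β-rule — branch into T ((q2 -> (q4 | ~q1)) -> (~((q5 | q5) & q1) & (~q2 <-> q2)))  //  T ((q3 & q1) -> q5).
  branch 1 (add T ((q2 -> (q4 | ~q1)) -> (~((q5 | q5) & q1) & (~q2 <-> q2)))):
    T ((q2 -> (q4 | ~q1)) -> (~((q5 | q5) & q1) & (~q2 <-> q2))): β-rule — branch into F (q2 -> (q4 | ~q1))  //  T (~((q5 | q5) & q1) & (~q2 <-> q2)).
      branch 1.1 (add F (q2 -> (q4 | ~q1))):
        F (q2 -> (q4 | ~q1)): α-rule — add T q2, F (q4 | ~q1).
        F (q4 | ~q1): α-rule — add F q4, F ~q1.
        ○ open, literals {q1=T, q2=T, q4=F}.
      branch 1.2 (add T (~((q5 | q5) & q1) & (~q2 <-> q2))):
        T (~((q5 | q5) & q1) & (~q2 <-> q2)): α-rule — add T ~((q5 | q5) & q1), T (~q2 <-> q2).
        T ~((q5 | q5) & q1): β-rule — branch into F (q5 | q5)  //  F q1.
          branch 1.2.1 (add F (q5 | q5)):
            F (q5 | q5): α-rule — add F q5, F q5.
            T (~q2 <-> q2): β-rule — branch into T ~q2, T q2  //  F ~q2, F q2.
              branch 1.2.1.1 (add T ~q2, T q2):
                × closes — contains both q2 and ~q2.
              branch 1.2.1.2 (add F ~q2, F q2):
                × closes — contains both q2 and ~q2.
          branch 1.2.2 (add F q1):
            T (~q2 <-> q2): β-rule — branch into T ~q2, T q2  //  F ~q2, F q2.
              branch 1.2.2.1 (add T ~q2, T q2):
                × closes — contains both q2 and ~q2.
              branch 1.2.2.2 (add F ~q2, F q2):
                × closes — contains both q2 and ~q2.
  branch 2 (add T ((q3 & q1) -> q5)):
    T ((q3 & q1) -> q5): β-rule — branch into F (q3 & q1)  //  T q5.
      branch 2.1 (add F (q3 & q1)):
        F (q3 & q1): β-rule — branch into F q3  //  F q1.
          branch 2.1.1 (add F q3):
            ○ open, literals {q3=F}.
          branch 2.1.2 (add F q1):
            ○ open, literals {q1=F}.
      branch 2.2 (add T q5):
        ○ open, literals {q5=T}.
4 branches closed, 4 open.
An open branch gives a satisfying assignment: q1=T, q2=T, q4=F.

Satisfiable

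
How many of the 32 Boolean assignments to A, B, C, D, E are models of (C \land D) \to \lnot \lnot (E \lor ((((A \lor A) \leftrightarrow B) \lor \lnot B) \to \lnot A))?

Initial set: {((C \land D) \to \lnot \lnot (E \lor ((((A \lor A) \leftrightarrow B) \lor \lnot B) \to \lnot A)))}.
((C \land D) \to \lnot \lnot (E \lor ((((A \lor A) \leftrightarrow B) \lor \lnot B) \to \lnot A))): β-rule — branch into \lnot (C \land D)  //  \lnot \lnot (E \lor ((((A \lor A) \leftrightarrow B) \lor \lnot B) \to \lnot A)).
  branch 1 (add \lnot (C \land D)):
    \lnot (C \land D): β-rule — branch into \lnot C  //  \lnot D.
      branch 1.1 (add \lnot C):
        ○ open, literals {C=false}.
      branch 1.2 (add \lnot D):
        ○ open, literals {D=false}.
  branch 2 (add \lnot \lnot (E \lor ((((A \lor A) \leftrightarrow B) \lor \lnot B) \to \lnot A))):
    \lnot \lnot (E \lor ((((A \lor A) \leftrightarrow B) \lor \lnot B) \to \lnot A)): drop double negation, giving (E \lor ((((A \lor A) \leftrightarrow B) \lor \lnot B) \to \lnot A)).
    (E \lor ((((A \lor A) \leftrightarrow B) \lor \lnot B) \to \lnot A)): β-rule — branch into E  //  ((((A \lor A) \leftrightarrow B) \lor \lnot B) \to \lnot A).
      branch 2.1 (add E):
        ○ open, literals {E=true}.
      branch 2.2 (add ((((A \lor A) \leftrightarrow B) \lor \lnot B) \to \lnot A)):
        ((((A \lor A) \leftrightarrow B) \lor \lnot B) \to \lnot A): β-rule — branch into \lnot (((A \lor A) \leftrightarrow B) \lor \lnot B)  //  \lnot A.
          branch 2.2.1 (add \lnot (((A \lor A) \leftrightarrow B) \lor \lnot B)):
            \lnot (((A \lor A) \leftrightarrow B) \lor \lnot B): α-rule — add \lnot ((A \lor A) \leftrightarrow B), \lnot \lnot B.
            \lnot ((A \lor A) \leftrightarrow B): β-rule — branch into (A \lor A), \lnot B  //  \lnot (A \lor A), B.
              branch 2.2.1.1 (add (A \lor A), \lnot B):
                × closes — contains both B and \lnot B.
              branch 2.2.1.2 (add \lnot (A \lor A), B):
                \lnot (A \lor A): α-rule — add \lnot A, \lnot A.
                ○ open, literals {A=false, B=true}.
          branch 2.2.2 (add \lnot A):
            ○ open, literals {A=false}.
1 branch closed, 5 open.
Each open branch fixes some atoms; the unmentioned ones are free. Counting distinct full assignments: branch {C=false} (A, B, D, E) contributes 16 new; branch {D=false} (A, B, C, E) contributes 8 new; branch {E=true} (A, B, C, D) contributes 4 new; branch {A=false, B=true} (C, D, E) contributes 1 new; branch {A=false} (B, C, D, E) contributes 1 new. Total: 30.

30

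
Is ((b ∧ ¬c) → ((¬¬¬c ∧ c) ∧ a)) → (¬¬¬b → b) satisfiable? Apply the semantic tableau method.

Satisfiable

Initial set: {T (((b ∧ ¬c) → ((¬¬¬c ∧ c) ∧ a)) → (¬¬¬b → b))}.
T (((b ∧ ¬c) → ((¬¬¬c ∧ c) ∧ a)) → (¬¬¬b → b)): β-rule — branch into F ((b ∧ ¬c) → ((¬¬¬c ∧ c) ∧ a))  //  T (¬¬¬b → b).
  branch 1 (add F ((b ∧ ¬c) → ((¬¬¬c ∧ c) ∧ a))):
    F ((b ∧ ¬c) → ((¬¬¬c ∧ c) ∧ a)): α-rule — add T (b ∧ ¬c), F ((¬¬¬c ∧ c) ∧ a).
    T (b ∧ ¬c): α-rule — add T b, T ¬c.
    F ((¬¬¬c ∧ c) ∧ a): β-rule — branch into F (¬¬¬c ∧ c)  //  F a.
      branch 1.1 (add F (¬¬¬c ∧ c)):
        F (¬¬¬c ∧ c): β-rule — branch into F ¬¬¬c  //  F c.
          branch 1.1.1 (add F ¬¬¬c):
            F ¬¬¬c: drop double negation, giving F ¬c.
            × closes — contains both c and ¬c.
          branch 1.1.2 (add F c):
            ○ open, literals {b=1, c=0}.
      branch 1.2 (add F a):
        ○ open, literals {a=0, b=1, c=0}.
  branch 2 (add T (¬¬¬b → b)):
    T (¬¬¬b → b): β-rule — branch into F ¬¬¬b  //  T b.
      branch 2.1 (add F ¬¬¬b):
        F ¬¬¬b: drop double negation, giving F ¬b.
        ○ open, literals {b=1}.
      branch 2.2 (add T b):
        ○ open, literals {b=1}.
1 branch closed, 4 open.
An open branch gives a satisfying assignment: b=1, c=0.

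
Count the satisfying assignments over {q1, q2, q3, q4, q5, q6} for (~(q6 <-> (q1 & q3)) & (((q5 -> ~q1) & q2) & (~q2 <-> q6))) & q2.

Initial set: {((~(q6 <-> (q1 & q3)) & (((q5 -> ~q1) & q2) & (~q2 <-> q6))) & q2)}.
((~(q6 <-> (q1 & q3)) & (((q5 -> ~q1) & q2) & (~q2 <-> q6))) & q2): α-rule — add (~(q6 <-> (q1 & q3)) & (((q5 -> ~q1) & q2) & (~q2 <-> q6))), q2.
(~(q6 <-> (q1 & q3)) & (((q5 -> ~q1) & q2) & (~q2 <-> q6))): α-rule — add ~(q6 <-> (q1 & q3)), (((q5 -> ~q1) & q2) & (~q2 <-> q6)).
(((q5 -> ~q1) & q2) & (~q2 <-> q6)): α-rule — add ((q5 -> ~q1) & q2), (~q2 <-> q6).
((q5 -> ~q1) & q2): α-rule — add (q5 -> ~q1), q2.
~(q6 <-> (q1 & q3)): β-rule — branch into q6, ~(q1 & q3)  //  ~q6, (q1 & q3).
  branch 1 (add q6, ~(q1 & q3)):
    (~q2 <-> q6): β-rule — branch into ~q2, q6  //  ~~q2, ~q6.
      branch 1.1 (add ~q2, q6):
        × closes — contains both q2 and ~q2.
      branch 1.2 (add ~~q2, ~q6):
        × closes — contains both q6 and ~q6.
  branch 2 (add ~q6, (q1 & q3)):
    (q1 & q3): α-rule — add q1, q3.
    (~q2 <-> q6): β-rule — branch into ~q2, q6  //  ~~q2, ~q6.
      branch 2.1 (add ~q2, q6):
        × closes — contains both q2 and ~q2.
      branch 2.2 (add ~~q2, ~q6):
        (q5 -> ~q1): β-rule — branch into ~q5  //  ~q1.
          branch 2.2.1 (add ~q5):
            ○ open, literals {q1=true, q2=true, q3=true, q5=false, q6=false}.
          branch 2.2.2 (add ~q1):
            × closes — contains both q1 and ~q1.
4 branches closed, 1 open.
Each open branch fixes some atoms; the unmentioned ones are free. Counting distinct full assignments: branch {q1=true, q2=true, q3=true, q5=false, q6=false} (q4) contributes 2 new. Total: 2.

2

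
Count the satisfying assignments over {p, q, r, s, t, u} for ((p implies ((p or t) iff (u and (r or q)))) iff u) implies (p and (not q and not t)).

Initial set: {T (((p implies ((p or t) iff (u and (r or q)))) iff u) implies (p and (not q and not t)))}.
T (((p implies ((p or t) iff (u and (r or q)))) iff u) implies (p and (not q and not t))): β-rule — branch into F ((p implies ((p or t) iff (u and (r or q)))) iff u)  //  T (p and (not q and not t)).
  branch 1 (add F ((p implies ((p or t) iff (u and (r or q)))) iff u)):
    F ((p implies ((p or t) iff (u and (r or q)))) iff u): β-rule — branch into T (p implies ((p or t) iff (u and (r or q)))), F u  //  F (p implies ((p or t) iff (u and (r or q)))), T u.
      branch 1.1 (add T (p implies ((p or t) iff (u and (r or q)))), F u):
        T (p implies ((p or t) iff (u and (r or q)))): β-rule — branch into F p  //  T ((p or t) iff (u and (r or q))).
          branch 1.1.1 (add F p):
            ○ open, literals {p=F, u=F}.
          branch 1.1.2 (add T ((p or t) iff (u and (r or q)))):
            T ((p or t) iff (u and (r or q))): β-rule — branch into T (p or t), T (u and (r or q))  //  F (p or t), F (u and (r or q)).
              branch 1.1.2.1 (add T (p or t), T (u and (r or q))):
                T (u and (r or q)): α-rule — add T u, T (r or q).
                × closes — contains both u and not u.
              branch 1.1.2.2 (add F (p or t), F (u and (r or q))):
                F (p or t): α-rule — add F p, F t.
                F (u and (r or q)): β-rule — branch into F u  //  F (r or q).
                  branch 1.1.2.2.1 (add F u):
                    ○ open, literals {p=F, t=F, u=F}.
                  branch 1.1.2.2.2 (add F (r or q)):
                    F (r or q): α-rule — add F r, F q.
                    ○ open, literals {p=F, q=F, r=F, t=F, u=F}.
      branch 1.2 (add F (p implies ((p or t) iff (u and (r or q)))), T u):
        F (p implies ((p or t) iff (u and (r or q)))): α-rule — add T p, F ((p or t) iff (u and (r or q))).
        F ((p or t) iff (u and (r or q))): β-rule — branch into T (p or t), F (u and (r or q))  //  F (p or t), T (u and (r or q)).
          branch 1.2.1 (add T (p or t), F (u and (r or q))):
            T (p or t): β-rule — branch into T p  //  T t.
              branch 1.2.1.1 (add T p):
                F (u and (r or q)): β-rule — branch into F u  //  F (r or q).
                  branch 1.2.1.1.1 (add F u):
                    × closes — contains both u and not u.
                  branch 1.2.1.1.2 (add F (r or q)):
                    F (r or q): α-rule — add F r, F q.
                    ○ open, literals {p=T, q=F, r=F, u=T}.
              branch 1.2.1.2 (add T t):
                F (u and (r or q)): β-rule — branch into F u  //  F (r or q).
                  branch 1.2.1.2.1 (add F u):
                    × closes — contains both u and not u.
                  branch 1.2.1.2.2 (add F (r or q)):
                    F (r or q): α-rule — add F r, F q.
                    ○ open, literals {p=T, q=F, r=F, t=T, u=T}.
          branch 1.2.2 (add F (p or t), T (u and (r or q))):
            F (p or t): α-rule — add F p, F t.
            × closes — contains both p and not p.
  branch 2 (add T (p and (not q and not t))):
    T (p and (not q and not t)): α-rule — add T p, T (not q and not t).
    T (not q and not t): α-rule — add T not q, T not t.
    ○ open, literals {p=T, q=F, t=F}.
4 branches closed, 6 open.
Each open branch fixes some atoms; the unmentioned ones are free. Counting distinct full assignments: branch {p=F, u=F} (q, r, s, t) contributes 16 new; branch {p=F, t=F, u=F} (q, r, s) contributes 0 new; branch {p=F, q=F, r=F, t=F, u=F} (s) contributes 0 new; branch {p=T, q=F, r=F, u=T} (s, t) contributes 4 new; branch {p=T, q=F, r=F, t=T, u=T} (s) contributes 0 new; branch {p=T, q=F, t=F} (r, s, u) contributes 6 new. Total: 26.

26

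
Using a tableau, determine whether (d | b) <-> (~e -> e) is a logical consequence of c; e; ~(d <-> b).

Yes

Initial set: {T c; T e; T ~(d <-> b); F ((d | b) <-> (~e -> e))}.
T ~(d <-> b): β-rule — branch into T d, F b  //  F d, T b.
  branch 1 (add T d, F b):
    F ((d | b) <-> (~e -> e)): β-rule — branch into T (d | b), F (~e -> e)  //  F (d | b), T (~e -> e).
      branch 1.1 (add T (d | b), F (~e -> e)):
        F (~e -> e): α-rule — add T ~e, F e.
        × closes — contains both e and ~e.
      branch 1.2 (add F (d | b), T (~e -> e)):
        F (d | b): α-rule — add F d, F b.
        × closes — contains both d and ~d.
  branch 2 (add F d, T b):
    F ((d | b) <-> (~e -> e)): β-rule — branch into T (d | b), F (~e -> e)  //  F (d | b), T (~e -> e).
      branch 2.1 (add T (d | b), F (~e -> e)):
        F (~e -> e): α-rule — add T ~e, F e.
        × closes — contains both e and ~e.
      branch 2.2 (add F (d | b), T (~e -> e)):
        F (d | b): α-rule — add F d, F b.
        × closes — contains both b and ~b.
All 4 branches close.
Every branch closed, so the premises entail the conclusion.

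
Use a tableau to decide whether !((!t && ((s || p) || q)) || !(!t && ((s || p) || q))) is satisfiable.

Unsatisfiable

Initial set: {T !((!t && ((s || p) || q)) || !(!t && ((s || p) || q)))}.
T !((!t && ((s || p) || q)) || !(!t && ((s || p) || q))): α-rule — add F (!t && ((s || p) || q)), F !(!t && ((s || p) || q)).
F !(!t && ((s || p) || q)): α-rule — add T !t, T ((s || p) || q).
F (!t && ((s || p) || q)): β-rule — branch into F !t  //  F ((s || p) || q).
  branch 1 (add F !t):
    × closes — contains both t and !t.
  branch 2 (add F ((s || p) || q)):
    F ((s || p) || q): α-rule — add F (s || p), F q.
    F (s || p): α-rule — add F s, F p.
    T ((s || p) || q): β-rule — branch into T (s || p)  //  T q.
      branch 2.1 (add T (s || p)):
        T (s || p): β-rule — branch into T s  //  T p.
          branch 2.1.1 (add T s):
            × closes — contains both s and !s.
          branch 2.1.2 (add T p):
            × closes — contains both p and !p.
      branch 2.2 (add T q):
        × closes — contains both q and !q.
All 4 branches close.
Every branch closed; the formula is unsatisfiable.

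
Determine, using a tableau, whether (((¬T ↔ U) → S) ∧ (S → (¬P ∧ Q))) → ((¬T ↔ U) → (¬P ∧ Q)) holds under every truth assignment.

Valid

Assume the negation and expand:
Initial set: {¬((((¬T ↔ U) → S) ∧ (S → (¬P ∧ Q))) → ((¬T ↔ U) → (¬P ∧ Q)))}.
¬((((¬T ↔ U) → S) ∧ (S → (¬P ∧ Q))) → ((¬T ↔ U) → (¬P ∧ Q))): α-rule — add (((¬T ↔ U) → S) ∧ (S → (¬P ∧ Q))), ¬((¬T ↔ U) → (¬P ∧ Q)).
(((¬T ↔ U) → S) ∧ (S → (¬P ∧ Q))): α-rule — add ((¬T ↔ U) → S), (S → (¬P ∧ Q)).
¬((¬T ↔ U) → (¬P ∧ Q)): α-rule — add (¬T ↔ U), ¬(¬P ∧ Q).
((¬T ↔ U) → S): β-rule — branch into ¬(¬T ↔ U)  //  S.
  branch 1 (add ¬(¬T ↔ U)):
    (S → (¬P ∧ Q)): β-rule — branch into ¬S  //  (¬P ∧ Q).
      branch 1.1 (add ¬S):
        (¬T ↔ U): β-rule — branch into ¬T, U  //  ¬¬T, ¬U.
          branch 1.1.1 (add ¬T, U):
            ¬(¬P ∧ Q): β-rule — branch into ¬¬P  //  ¬Q.
              branch 1.1.1.1 (add ¬¬P):
                ¬(¬T ↔ U): β-rule — branch into ¬T, ¬U  //  ¬¬T, U.
                  branch 1.1.1.1.1 (add ¬T, ¬U):
                    × closes — contains both U and ¬U.
                  branch 1.1.1.1.2 (add ¬¬T, U):
                    × closes — contains both T and ¬T.
              branch 1.1.1.2 (add ¬Q):
                ¬(¬T ↔ U): β-rule — branch into ¬T, ¬U  //  ¬¬T, U.
                  branch 1.1.1.2.1 (add ¬T, ¬U):
                    × closes — contains both U and ¬U.
                  branch 1.1.1.2.2 (add ¬¬T, U):
                    × closes — contains both T and ¬T.
          branch 1.1.2 (add ¬¬T, ¬U):
            ¬(¬P ∧ Q): β-rule — branch into ¬¬P  //  ¬Q.
              branch 1.1.2.1 (add ¬¬P):
                ¬(¬T ↔ U): β-rule — branch into ¬T, ¬U  //  ¬¬T, U.
                  branch 1.1.2.1.1 (add ¬T, ¬U):
                    × closes — contains both T and ¬T.
                  branch 1.1.2.1.2 (add ¬¬T, U):
                    × closes — contains both U and ¬U.
              branch 1.1.2.2 (add ¬Q):
                ¬(¬T ↔ U): β-rule — branch into ¬T, ¬U  //  ¬¬T, U.
                  branch 1.1.2.2.1 (add ¬T, ¬U):
                    × closes — contains both T and ¬T.
                  branch 1.1.2.2.2 (add ¬¬T, U):
                    × closes — contains both U and ¬U.
      branch 1.2 (add (¬P ∧ Q)):
        (¬P ∧ Q): α-rule — add ¬P, Q.
        (¬T ↔ U): β-rule — branch into ¬T, U  //  ¬¬T, ¬U.
          branch 1.2.1 (add ¬T, U):
            ¬(¬P ∧ Q): β-rule — branch into ¬¬P  //  ¬Q.
              branch 1.2.1.1 (add ¬¬P):
                × closes — contains both P and ¬P.
              branch 1.2.1.2 (add ¬Q):
                × closes — contains both Q and ¬Q.
          branch 1.2.2 (add ¬¬T, ¬U):
            ¬(¬P ∧ Q): β-rule — branch into ¬¬P  //  ¬Q.
              branch 1.2.2.1 (add ¬¬P):
                × closes — contains both P and ¬P.
              branch 1.2.2.2 (add ¬Q):
                × closes — contains both Q and ¬Q.
  branch 2 (add S):
    (S → (¬P ∧ Q)): β-rule — branch into ¬S  //  (¬P ∧ Q).
      branch 2.1 (add ¬S):
        × closes — contains both S and ¬S.
      branch 2.2 (add (¬P ∧ Q)):
        (¬P ∧ Q): α-rule — add ¬P, Q.
        (¬T ↔ U): β-rule — branch into ¬T, U  //  ¬¬T, ¬U.
          branch 2.2.1 (add ¬T, U):
            ¬(¬P ∧ Q): β-rule — branch into ¬¬P  //  ¬Q.
              branch 2.2.1.1 (add ¬¬P):
                × closes — contains both P and ¬P.
              branch 2.2.1.2 (add ¬Q):
                × closes — contains both Q and ¬Q.
          branch 2.2.2 (add ¬¬T, ¬U):
            ¬(¬P ∧ Q): β-rule — branch into ¬¬P  //  ¬Q.
              branch 2.2.2.1 (add ¬¬P):
                × closes — contains both P and ¬P.
              branch 2.2.2.2 (add ¬Q):
                × closes — contains both Q and ¬Q.
All 17 branches close.
Every branch closed, so the negation is unsatisfiable and the formula is valid.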